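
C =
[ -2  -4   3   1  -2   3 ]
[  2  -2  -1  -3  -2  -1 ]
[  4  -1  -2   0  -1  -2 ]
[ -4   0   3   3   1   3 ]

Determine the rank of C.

3

Row reduce to echelon form.
R2 ← R2 + R1: [0, -6, 2, -2, -4, 2]
R3 ← R3 + (2)·R1: [0, -9, 4, 2, -5, 4]
R4 ← R4 − (2)·R1: [0, 8, -3, 1, 5, -3]
R3 ← R3 − (3/2)·R2: [0, 0, 1, 5, 1, 1]
R4 ← R4 + (4/3)·R2: [0, 0, -1/3, -5/3, -1/3, -1/3]
R4 ← R4 + (1/3)·R3: [0, 0, 0, 0, 0, 0]
Echelon form has 3 nonzero rows, so rank(C) = 3.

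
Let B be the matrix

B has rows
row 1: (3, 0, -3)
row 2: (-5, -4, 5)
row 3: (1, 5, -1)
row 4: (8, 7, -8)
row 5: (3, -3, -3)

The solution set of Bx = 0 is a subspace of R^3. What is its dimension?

Row reduce to echelon form.
R2 ← R2 + (5/3)·R1: [0, -4, 0]
R3 ← R3 − (1/3)·R1: [0, 5, 0]
R4 ← R4 − (8/3)·R1: [0, 7, 0]
R5 ← R5 − R1: [0, -3, 0]
R3 ← R3 + (5/4)·R2: [0, 0, 0]
R4 ← R4 + (7/4)·R2: [0, 0, 0]
R5 ← R5 − (3/4)·R2: [0, 0, 0]
2 nonzero rows, so rank(B) = 2.
B has 3 columns; by rank–nullity, nullity = 3 − 2 = 1.

1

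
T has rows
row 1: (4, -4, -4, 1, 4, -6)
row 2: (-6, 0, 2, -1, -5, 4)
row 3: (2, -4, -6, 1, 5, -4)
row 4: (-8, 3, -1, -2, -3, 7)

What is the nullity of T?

Row reduce to echelon form.
R2 ← R2 + (3/2)·R1: [0, -6, -4, 1/2, 1, -5]
R3 ← R3 − (1/2)·R1: [0, -2, -4, 1/2, 3, -1]
R4 ← R4 + (2)·R1: [0, -5, -9, 0, 5, -5]
R3 ← R3 − (1/3)·R2: [0, 0, -8/3, 1/3, 8/3, 2/3]
R4 ← R4 − (5/6)·R2: [0, 0, -17/3, -5/12, 25/6, -5/6]
R4 ← R4 − (17/8)·R3: [0, 0, 0, -9/8, -3/2, -9/4]
4 nonzero rows, so rank(T) = 4.
T has 6 columns; by rank–nullity, nullity = 6 − 4 = 2.

2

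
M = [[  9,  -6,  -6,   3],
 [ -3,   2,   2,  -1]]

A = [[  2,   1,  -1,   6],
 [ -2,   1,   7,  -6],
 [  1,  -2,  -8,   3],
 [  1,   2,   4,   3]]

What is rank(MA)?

First compute MA:
[[ 27,  21,   9,  81],
 [ -9,  -7,  -3, -27]]
Now row reduce the product.
R2 ← R2 + (1/3)·R1: [0, 0, 0, 0]
1 nonzero row, so rank(MA) = 1.

1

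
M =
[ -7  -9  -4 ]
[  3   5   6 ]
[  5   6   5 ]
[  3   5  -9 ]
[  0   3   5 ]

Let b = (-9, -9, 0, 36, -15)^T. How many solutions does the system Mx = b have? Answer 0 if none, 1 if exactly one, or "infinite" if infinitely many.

1

Row reduce the augmented matrix [M | b].
R2 ← R2 + (3/7)·R1: [0, 8/7, 30/7, -90/7]
R3 ← R3 + (5/7)·R1: [0, -3/7, 15/7, -45/7]
R4 ← R4 + (3/7)·R1: [0, 8/7, -75/7, 225/7]
R3 ← R3 + (3/8)·R2: [0, 0, 15/4, -45/4]
R4 ← R4 − R2: [0, 0, -15, 45]
R5 ← R5 − (21/8)·R2: [0, 0, -25/4, 75/4]
R4 ← R4 + (4)·R3: [0, 0, 0, 0]
R5 ← R5 + (5/3)·R3: [0, 0, 0, 0]
The echelon form has 3 nonzero rows, and every pivot lies in the first 3 columns, so rank(M) = rank([M|b]) = 3.
The system is consistent.
rank = 3 = number of unknowns, so the solution is unique.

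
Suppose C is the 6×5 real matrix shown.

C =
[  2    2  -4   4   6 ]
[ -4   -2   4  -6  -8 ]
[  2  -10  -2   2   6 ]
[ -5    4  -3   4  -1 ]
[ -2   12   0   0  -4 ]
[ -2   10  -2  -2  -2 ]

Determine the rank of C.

Row reduce to echelon form.
R2 ← R2 + (2)·R1: [0, 2, -4, 2, 4]
R3 ← R3 − R1: [0, -12, 2, -2, 0]
R4 ← R4 + (5/2)·R1: [0, 9, -13, 14, 14]
R5 ← R5 + R1: [0, 14, -4, 4, 2]
R6 ← R6 + R1: [0, 12, -6, 2, 4]
R3 ← R3 + (6)·R2: [0, 0, -22, 10, 24]
R4 ← R4 − (9/2)·R2: [0, 0, 5, 5, -4]
R5 ← R5 − (7)·R2: [0, 0, 24, -10, -26]
R6 ← R6 − (6)·R2: [0, 0, 18, -10, -20]
R4 ← R4 + (5/22)·R3: [0, 0, 0, 80/11, 16/11]
R5 ← R5 + (12/11)·R3: [0, 0, 0, 10/11, 2/11]
R6 ← R6 + (9/11)·R3: [0, 0, 0, -20/11, -4/11]
R5 ← R5 − (1/8)·R4: [0, 0, 0, 0, 0]
R6 ← R6 + (1/4)·R4: [0, 0, 0, 0, 0]
Echelon form has 4 nonzero rows, so rank(C) = 4.

4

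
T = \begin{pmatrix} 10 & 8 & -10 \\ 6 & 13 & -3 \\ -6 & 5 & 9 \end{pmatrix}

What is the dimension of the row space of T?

3

Row reduce to echelon form.
R2 ← R2 − (3/5)·R1: [0, 41/5, 3]
R3 ← R3 + (3/5)·R1: [0, 49/5, 3]
R3 ← R3 − (49/41)·R2: [0, 0, -24/41]
Echelon form has 3 nonzero rows, so rank(T) = 3.
The row space has dimension equal to the rank: 3.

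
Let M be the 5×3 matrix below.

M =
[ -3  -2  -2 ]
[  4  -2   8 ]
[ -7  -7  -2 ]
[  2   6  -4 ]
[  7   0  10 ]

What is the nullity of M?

1

Row reduce to echelon form.
R2 ← R2 + (4/3)·R1: [0, -14/3, 16/3]
R3 ← R3 − (7/3)·R1: [0, -7/3, 8/3]
R4 ← R4 + (2/3)·R1: [0, 14/3, -16/3]
R5 ← R5 + (7/3)·R1: [0, -14/3, 16/3]
R3 ← R3 − (1/2)·R2: [0, 0, 0]
R4 ← R4 + R2: [0, 0, 0]
R5 ← R5 − R2: [0, 0, 0]
2 nonzero rows, so rank(M) = 2.
M has 3 columns; by rank–nullity, nullity = 3 − 2 = 1.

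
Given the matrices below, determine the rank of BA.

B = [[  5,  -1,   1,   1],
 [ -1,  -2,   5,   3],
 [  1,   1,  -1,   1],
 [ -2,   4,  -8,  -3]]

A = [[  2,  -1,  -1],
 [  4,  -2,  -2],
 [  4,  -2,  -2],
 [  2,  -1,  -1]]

First compute BA:
[[ 12,  -6,  -6],
 [ 16,  -8,  -8],
 [  4,  -2,  -2],
 [-26,  13,  13]]
Now row reduce the product.
R2 ← R2 − (4/3)·R1: [0, 0, 0]
R3 ← R3 − (1/3)·R1: [0, 0, 0]
R4 ← R4 + (13/6)·R1: [0, 0, 0]
1 nonzero row, so rank(BA) = 1.

1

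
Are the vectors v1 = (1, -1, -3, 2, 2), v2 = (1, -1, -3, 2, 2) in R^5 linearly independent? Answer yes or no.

no

Form the matrix with these vectors as rows and row reduce.
R2 ← R2 − R1: [0, 0, 0, 0, 0]
1 nonzero row, so the 2 vectors span a space of dimension 1.
Since 1 < 2, the vectors are linearly dependent.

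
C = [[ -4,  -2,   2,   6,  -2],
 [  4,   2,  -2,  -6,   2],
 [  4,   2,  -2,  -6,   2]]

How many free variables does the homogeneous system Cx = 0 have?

Row reduce to echelon form.
R2 ← R2 + R1: [0, 0, 0, 0, 0]
R3 ← R3 + R1: [0, 0, 0, 0, 0]
1 nonzero row, so rank(C) = 1.
C has 5 columns; by rank–nullity, nullity = 5 − 1 = 4.

4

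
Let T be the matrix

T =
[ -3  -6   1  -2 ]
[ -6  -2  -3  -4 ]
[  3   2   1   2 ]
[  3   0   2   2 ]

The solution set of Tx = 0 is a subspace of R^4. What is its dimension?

Row reduce to echelon form.
R2 ← R2 − (2)·R1: [0, 10, -5, 0]
R3 ← R3 + R1: [0, -4, 2, 0]
R4 ← R4 + R1: [0, -6, 3, 0]
R3 ← R3 + (2/5)·R2: [0, 0, 0, 0]
R4 ← R4 + (3/5)·R2: [0, 0, 0, 0]
2 nonzero rows, so rank(T) = 2.
T has 4 columns; by rank–nullity, nullity = 4 − 2 = 2.

2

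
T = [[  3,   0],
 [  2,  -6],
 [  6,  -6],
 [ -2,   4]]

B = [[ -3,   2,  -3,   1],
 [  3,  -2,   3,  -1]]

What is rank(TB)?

1

First compute TB:
[[ -9,   6,  -9,   3],
 [-24,  16, -24,   8],
 [-36,  24, -36,  12],
 [ 18, -12,  18,  -6]]
Now row reduce the product.
R2 ← R2 − (8/3)·R1: [0, 0, 0, 0]
R3 ← R3 − (4)·R1: [0, 0, 0, 0]
R4 ← R4 + (2)·R1: [0, 0, 0, 0]
1 nonzero row, so rank(TB) = 1.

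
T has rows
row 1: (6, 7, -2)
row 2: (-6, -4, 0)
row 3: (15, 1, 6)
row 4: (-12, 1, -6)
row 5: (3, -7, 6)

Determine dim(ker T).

1

Row reduce to echelon form.
R2 ← R2 + R1: [0, 3, -2]
R3 ← R3 − (5/2)·R1: [0, -33/2, 11]
R4 ← R4 + (2)·R1: [0, 15, -10]
R5 ← R5 − (1/2)·R1: [0, -21/2, 7]
R3 ← R3 + (11/2)·R2: [0, 0, 0]
R4 ← R4 − (5)·R2: [0, 0, 0]
R5 ← R5 + (7/2)·R2: [0, 0, 0]
2 nonzero rows, so rank(T) = 2.
T has 3 columns; by rank–nullity, nullity = 3 − 2 = 1.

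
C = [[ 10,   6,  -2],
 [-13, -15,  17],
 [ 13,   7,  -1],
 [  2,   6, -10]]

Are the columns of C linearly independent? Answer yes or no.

Row reduce C to echelon form.
R2 ← R2 + (13/10)·R1: [0, -36/5, 72/5]
R3 ← R3 − (13/10)·R1: [0, -4/5, 8/5]
R4 ← R4 − (1/5)·R1: [0, 24/5, -48/5]
R3 ← R3 − (1/9)·R2: [0, 0, 0]
R4 ← R4 + (2/3)·R2: [0, 0, 0]
2 pivots among 3 columns.
Only 2 < 3 pivot columns, so the columns are linearly dependent.

no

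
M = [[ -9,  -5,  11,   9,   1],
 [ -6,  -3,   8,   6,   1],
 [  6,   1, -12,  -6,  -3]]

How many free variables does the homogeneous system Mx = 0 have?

Row reduce to echelon form.
R2 ← R2 − (2/3)·R1: [0, 1/3, 2/3, 0, 1/3]
R3 ← R3 + (2/3)·R1: [0, -7/3, -14/3, 0, -7/3]
R3 ← R3 + (7)·R2: [0, 0, 0, 0, 0]
2 nonzero rows, so rank(M) = 2.
M has 5 columns; by rank–nullity, nullity = 5 − 2 = 3.

3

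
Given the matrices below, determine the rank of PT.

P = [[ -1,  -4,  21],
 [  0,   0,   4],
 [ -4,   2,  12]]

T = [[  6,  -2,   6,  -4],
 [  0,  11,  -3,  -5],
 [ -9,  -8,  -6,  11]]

2

First compute PT:
[[-195, -210, -120, 255],
 [-36, -32, -24,  44],
 [-132, -66, -102, 138]]
Now row reduce the product.
R2 ← R2 − (12/65)·R1: [0, 88/13, -24/13, -40/13]
R3 ← R3 − (44/65)·R1: [0, 990/13, -270/13, -450/13]
R3 ← R3 − (45/4)·R2: [0, 0, 0, 0]
2 nonzero rows, so rank(PT) = 2.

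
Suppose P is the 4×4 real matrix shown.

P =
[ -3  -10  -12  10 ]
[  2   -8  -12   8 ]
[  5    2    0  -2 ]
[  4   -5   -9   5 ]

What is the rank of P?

2

Row reduce to echelon form.
R2 ← R2 + (2/3)·R1: [0, -44/3, -20, 44/3]
R3 ← R3 + (5/3)·R1: [0, -44/3, -20, 44/3]
R4 ← R4 + (4/3)·R1: [0, -55/3, -25, 55/3]
R3 ← R3 − R2: [0, 0, 0, 0]
R4 ← R4 − (5/4)·R2: [0, 0, 0, 0]
Echelon form has 2 nonzero rows, so rank(P) = 2.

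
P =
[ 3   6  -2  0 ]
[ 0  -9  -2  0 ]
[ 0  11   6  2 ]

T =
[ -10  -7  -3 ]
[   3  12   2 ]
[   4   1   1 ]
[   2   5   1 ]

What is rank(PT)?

2

First compute PT:
[[-20,  49,   1],
 [-35, -110, -20],
 [ 61, 148,  30]]
Now row reduce the product.
R2 ← R2 − (7/4)·R1: [0, -783/4, -87/4]
R3 ← R3 + (61/20)·R1: [0, 5949/20, 661/20]
R3 ← R3 + (661/435)·R2: [0, 0, 0]
2 nonzero rows, so rank(PT) = 2.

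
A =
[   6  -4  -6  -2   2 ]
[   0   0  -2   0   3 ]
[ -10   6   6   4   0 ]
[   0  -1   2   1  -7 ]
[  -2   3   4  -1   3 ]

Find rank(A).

3

Row reduce to echelon form.
R3 ← R3 + (5/3)·R1: [0, -2/3, -4, 2/3, 10/3]
R5 ← R5 + (1/3)·R1: [0, 5/3, 2, -5/3, 11/3]
Swap R2 ↔ R3
R4 ← R4 − (3/2)·R2: [0, 0, 8, 0, -12]
R5 ← R5 + (5/2)·R2: [0, 0, -8, 0, 12]
R4 ← R4 + (4)·R3: [0, 0, 0, 0, 0]
R5 ← R5 − (4)·R3: [0, 0, 0, 0, 0]
Echelon form has 3 nonzero rows, so rank(A) = 3.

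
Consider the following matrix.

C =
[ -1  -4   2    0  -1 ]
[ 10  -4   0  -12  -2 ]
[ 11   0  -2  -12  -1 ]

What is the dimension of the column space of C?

2

Row reduce to echelon form.
R2 ← R2 + (10)·R1: [0, -44, 20, -12, -12]
R3 ← R3 + (11)·R1: [0, -44, 20, -12, -12]
R3 ← R3 − R2: [0, 0, 0, 0, 0]
Echelon form has 2 nonzero rows, so rank(C) = 2.
The column space has dimension equal to the rank: 2.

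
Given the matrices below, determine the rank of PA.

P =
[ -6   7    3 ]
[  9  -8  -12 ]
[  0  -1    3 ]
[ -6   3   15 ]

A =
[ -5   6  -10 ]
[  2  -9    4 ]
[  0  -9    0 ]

First compute PA:
[[ 44, -126,  88],
 [-61, 234, -122],
 [ -2, -18,  -4],
 [ 36, -198,  72]]
Now row reduce the product.
R2 ← R2 + (61/44)·R1: [0, 1305/22, 0]
R3 ← R3 + (1/22)·R1: [0, -261/11, 0]
R4 ← R4 − (9/11)·R1: [0, -1044/11, 0]
R3 ← R3 + (2/5)·R2: [0, 0, 0]
R4 ← R4 + (8/5)·R2: [0, 0, 0]
2 nonzero rows, so rank(PA) = 2.

2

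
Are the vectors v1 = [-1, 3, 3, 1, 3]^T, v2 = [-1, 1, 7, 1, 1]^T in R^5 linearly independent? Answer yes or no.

Form the matrix with these vectors as rows and row reduce.
R2 ← R2 − R1: [0, -2, 4, 0, -2]
2 nonzero rows, so the 2 vectors span a space of dimension 2.
Since 2 = 2, the vectors are linearly independent.

yes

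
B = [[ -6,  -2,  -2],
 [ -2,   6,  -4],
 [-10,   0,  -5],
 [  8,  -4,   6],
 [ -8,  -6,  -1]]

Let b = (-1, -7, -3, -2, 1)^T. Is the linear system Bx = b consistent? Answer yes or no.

no

Row reduce the augmented matrix [B | b].
R2 ← R2 − (1/3)·R1: [0, 20/3, -10/3, -20/3]
R3 ← R3 − (5/3)·R1: [0, 10/3, -5/3, -4/3]
R4 ← R4 + (4/3)·R1: [0, -20/3, 10/3, -10/3]
R5 ← R5 − (4/3)·R1: [0, -10/3, 5/3, 7/3]
R3 ← R3 − (1/2)·R2: [0, 0, 0, 2]
R4 ← R4 + R2: [0, 0, 0, -10]
R5 ← R5 + (1/2)·R2: [0, 0, 0, -1]
R4 ← R4 + (5)·R3: [0, 0, 0, 0]
R5 ← R5 + (1/2)·R3: [0, 0, 0, 0]
The echelon form has 3 nonzero rows; the last pivot sits in the augmented column, so rank(B) = 2 but rank([B|b]) = 3.
Since the ranks differ, the system is inconsistent.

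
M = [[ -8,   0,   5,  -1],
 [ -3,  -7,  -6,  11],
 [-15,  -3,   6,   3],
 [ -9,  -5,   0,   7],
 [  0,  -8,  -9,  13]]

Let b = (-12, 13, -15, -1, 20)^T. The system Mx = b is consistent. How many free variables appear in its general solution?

2

Row reduce the augmented matrix [M | b].
R2 ← R2 − (3/8)·R1: [0, -7, -63/8, 91/8, 35/2]
R3 ← R3 − (15/8)·R1: [0, -3, -27/8, 39/8, 15/2]
R4 ← R4 − (9/8)·R1: [0, -5, -45/8, 65/8, 25/2]
R3 ← R3 − (3/7)·R2: [0, 0, 0, 0, 0]
R4 ← R4 − (5/7)·R2: [0, 0, 0, 0, 0]
R5 ← R5 − (8/7)·R2: [0, 0, 0, 0, 0]
The echelon form has 2 nonzero rows, and every pivot lies in the first 4 columns, so rank(M) = rank([M|b]) = 2.
The system is consistent.
Free variables = (unknowns) − (rank) = 4 − 2 = 2.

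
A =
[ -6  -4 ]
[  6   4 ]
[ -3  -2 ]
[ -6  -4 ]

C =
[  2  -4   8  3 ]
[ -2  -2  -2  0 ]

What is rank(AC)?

1

First compute AC:
[[ -4,  32, -40, -18],
 [  4, -32,  40,  18],
 [ -2,  16, -20,  -9],
 [ -4,  32, -40, -18]]
Now row reduce the product.
R2 ← R2 + R1: [0, 0, 0, 0]
R3 ← R3 − (1/2)·R1: [0, 0, 0, 0]
R4 ← R4 − R1: [0, 0, 0, 0]
1 nonzero row, so rank(AC) = 1.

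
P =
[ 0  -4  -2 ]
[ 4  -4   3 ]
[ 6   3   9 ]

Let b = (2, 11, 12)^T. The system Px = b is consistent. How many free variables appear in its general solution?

Row reduce the augmented matrix [P | b].
Swap R1 ↔ R2
R3 ← R3 − (3/2)·R1: [0, 9, 9/2, -9/2]
R3 ← R3 + (9/4)·R2: [0, 0, 0, 0]
The echelon form has 2 nonzero rows, and every pivot lies in the first 3 columns, so rank(P) = rank([P|b]) = 2.
The system is consistent.
Free variables = (unknowns) − (rank) = 3 − 2 = 1.

1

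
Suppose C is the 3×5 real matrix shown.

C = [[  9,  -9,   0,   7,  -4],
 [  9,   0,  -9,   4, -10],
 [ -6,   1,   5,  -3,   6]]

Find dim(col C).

2

Row reduce to echelon form.
R2 ← R2 − R1: [0, 9, -9, -3, -6]
R3 ← R3 + (2/3)·R1: [0, -5, 5, 5/3, 10/3]
R3 ← R3 + (5/9)·R2: [0, 0, 0, 0, 0]
Echelon form has 2 nonzero rows, so rank(C) = 2.
The column space has dimension equal to the rank: 2.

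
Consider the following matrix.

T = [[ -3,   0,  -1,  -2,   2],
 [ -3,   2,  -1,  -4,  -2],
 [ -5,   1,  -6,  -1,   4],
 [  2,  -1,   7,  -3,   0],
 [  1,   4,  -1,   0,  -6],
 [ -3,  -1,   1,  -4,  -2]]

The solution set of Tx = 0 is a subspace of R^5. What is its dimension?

0

Row reduce to echelon form.
R2 ← R2 − R1: [0, 2, 0, -2, -4]
R3 ← R3 − (5/3)·R1: [0, 1, -13/3, 7/3, 2/3]
R4 ← R4 + (2/3)·R1: [0, -1, 19/3, -13/3, 4/3]
R5 ← R5 + (1/3)·R1: [0, 4, -4/3, -2/3, -16/3]
R6 ← R6 − R1: [0, -1, 2, -2, -4]
R3 ← R3 − (1/2)·R2: [0, 0, -13/3, 10/3, 8/3]
R4 ← R4 + (1/2)·R2: [0, 0, 19/3, -16/3, -2/3]
R5 ← R5 − (2)·R2: [0, 0, -4/3, 10/3, 8/3]
R6 ← R6 + (1/2)·R2: [0, 0, 2, -3, -6]
R4 ← R4 + (19/13)·R3: [0, 0, 0, -6/13, 42/13]
R5 ← R5 − (4/13)·R3: [0, 0, 0, 30/13, 24/13]
R6 ← R6 + (6/13)·R3: [0, 0, 0, -19/13, -62/13]
R5 ← R5 + (5)·R4: [0, 0, 0, 0, 18]
R6 ← R6 − (19/6)·R4: [0, 0, 0, 0, -15]
R6 ← R6 + (5/6)·R5: [0, 0, 0, 0, 0]
5 nonzero rows, so rank(T) = 5.
T has 5 columns; by rank–nullity, nullity = 5 − 5 = 0.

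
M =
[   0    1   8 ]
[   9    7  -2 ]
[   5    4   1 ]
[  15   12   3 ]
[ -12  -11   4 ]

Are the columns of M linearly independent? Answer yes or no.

Row reduce M to echelon form.
Swap R1 ↔ R2
R3 ← R3 − (5/9)·R1: [0, 1/9, 19/9]
R4 ← R4 − (5/3)·R1: [0, 1/3, 19/3]
R5 ← R5 + (4/3)·R1: [0, -5/3, 4/3]
R3 ← R3 − (1/9)·R2: [0, 0, 11/9]
R4 ← R4 − (1/3)·R2: [0, 0, 11/3]
R5 ← R5 + (5/3)·R2: [0, 0, 44/3]
R4 ← R4 − (3)·R3: [0, 0, 0]
R5 ← R5 − (12)·R3: [0, 0, 0]
3 pivots among 3 columns.
Every column is a pivot column, so the columns are linearly independent.

yes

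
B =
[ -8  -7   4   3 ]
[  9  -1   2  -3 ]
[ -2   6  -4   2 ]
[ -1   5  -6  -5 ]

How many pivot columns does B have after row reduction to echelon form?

Row reduce to echelon form.
R2 ← R2 + (9/8)·R1: [0, -71/8, 13/2, 3/8]
R3 ← R3 − (1/4)·R1: [0, 31/4, -5, 5/4]
R4 ← R4 − (1/8)·R1: [0, 47/8, -13/2, -43/8]
R3 ← R3 + (62/71)·R2: [0, 0, 48/71, 112/71]
R4 ← R4 + (47/71)·R2: [0, 0, -156/71, -364/71]
R4 ← R4 + (13/4)·R3: [0, 0, 0, 0]
Echelon form has 3 nonzero rows, so rank(B) = 3.
Each nonzero row contributes one pivot column: 3 pivot columns.

3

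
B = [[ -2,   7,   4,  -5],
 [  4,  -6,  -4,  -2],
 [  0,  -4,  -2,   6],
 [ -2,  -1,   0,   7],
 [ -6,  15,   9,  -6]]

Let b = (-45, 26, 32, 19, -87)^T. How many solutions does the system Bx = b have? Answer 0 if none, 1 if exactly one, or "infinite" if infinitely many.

infinite

Row reduce the augmented matrix [B | b].
R2 ← R2 + (2)·R1: [0, 8, 4, -12, -64]
R4 ← R4 − R1: [0, -8, -4, 12, 64]
R5 ← R5 − (3)·R1: [0, -6, -3, 9, 48]
R3 ← R3 + (1/2)·R2: [0, 0, 0, 0, 0]
R4 ← R4 + R2: [0, 0, 0, 0, 0]
R5 ← R5 + (3/4)·R2: [0, 0, 0, 0, 0]
The echelon form has 2 nonzero rows, and every pivot lies in the first 4 columns, so rank(B) = rank([B|b]) = 2.
The system is consistent.
rank = 2 < 4 unknowns, so there are infinitely many solutions.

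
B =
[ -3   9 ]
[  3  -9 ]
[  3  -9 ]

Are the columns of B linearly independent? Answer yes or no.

Row reduce B to echelon form.
R2 ← R2 + R1: [0, 0]
R3 ← R3 + R1: [0, 0]
1 pivot among 2 columns.
Only 1 < 2 pivot columns, so the columns are linearly dependent.

no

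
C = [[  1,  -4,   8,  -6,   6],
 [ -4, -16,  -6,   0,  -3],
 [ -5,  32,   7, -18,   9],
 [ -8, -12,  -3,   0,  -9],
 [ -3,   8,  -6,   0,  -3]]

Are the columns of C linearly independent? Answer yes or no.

Row reduce C to echelon form.
R2 ← R2 + (4)·R1: [0, -32, 26, -24, 21]
R3 ← R3 + (5)·R1: [0, 12, 47, -48, 39]
R4 ← R4 + (8)·R1: [0, -44, 61, -48, 39]
R5 ← R5 + (3)·R1: [0, -4, 18, -18, 15]
R3 ← R3 + (3/8)·R2: [0, 0, 227/4, -57, 375/8]
R4 ← R4 − (11/8)·R2: [0, 0, 101/4, -15, 81/8]
R5 ← R5 − (1/8)·R2: [0, 0, 59/4, -15, 99/8]
R4 ← R4 − (101/227)·R3: [0, 0, 0, 2352/227, -2436/227]
R5 ← R5 − (59/227)·R3: [0, 0, 0, -42/227, 87/454]
R5 ← R5 + (1/56)·R4: [0, 0, 0, 0, 0]
4 pivots among 5 columns.
Only 4 < 5 pivot columns, so the columns are linearly dependent.

no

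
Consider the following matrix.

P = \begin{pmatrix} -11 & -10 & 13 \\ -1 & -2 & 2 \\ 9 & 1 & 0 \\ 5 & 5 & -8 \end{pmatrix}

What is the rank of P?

3

Row reduce to echelon form.
R2 ← R2 − (1/11)·R1: [0, -12/11, 9/11]
R3 ← R3 + (9/11)·R1: [0, -79/11, 117/11]
R4 ← R4 + (5/11)·R1: [0, 5/11, -23/11]
R3 ← R3 − (79/12)·R2: [0, 0, 21/4]
R4 ← R4 + (5/12)·R2: [0, 0, -7/4]
R4 ← R4 + (1/3)·R3: [0, 0, 0]
Echelon form has 3 nonzero rows, so rank(P) = 3.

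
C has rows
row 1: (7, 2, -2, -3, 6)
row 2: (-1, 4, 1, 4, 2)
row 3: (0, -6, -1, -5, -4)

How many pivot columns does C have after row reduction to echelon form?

2

Row reduce to echelon form.
R2 ← R2 + (1/7)·R1: [0, 30/7, 5/7, 25/7, 20/7]
R3 ← R3 + (7/5)·R2: [0, 0, 0, 0, 0]
Echelon form has 2 nonzero rows, so rank(C) = 2.
Each nonzero row contributes one pivot column: 2 pivot columns.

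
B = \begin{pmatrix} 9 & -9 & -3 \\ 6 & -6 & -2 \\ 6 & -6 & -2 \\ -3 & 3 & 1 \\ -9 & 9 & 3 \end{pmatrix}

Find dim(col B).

Row reduce to echelon form.
R2 ← R2 − (2/3)·R1: [0, 0, 0]
R3 ← R3 − (2/3)·R1: [0, 0, 0]
R4 ← R4 + (1/3)·R1: [0, 0, 0]
R5 ← R5 + R1: [0, 0, 0]
Echelon form has 1 nonzero row, so rank(B) = 1.
The column space has dimension equal to the rank: 1.

1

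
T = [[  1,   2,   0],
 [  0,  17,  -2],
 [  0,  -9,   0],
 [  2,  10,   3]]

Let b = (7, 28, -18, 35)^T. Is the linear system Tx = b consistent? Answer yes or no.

yes

Row reduce the augmented matrix [T | b].
R4 ← R4 − (2)·R1: [0, 6, 3, 21]
R3 ← R3 + (9/17)·R2: [0, 0, -18/17, -54/17]
R4 ← R4 − (6/17)·R2: [0, 0, 63/17, 189/17]
R4 ← R4 + (7/2)·R3: [0, 0, 0, 0]
The echelon form has 3 nonzero rows, and every pivot lies in the first 3 columns, so rank(T) = rank([T|b]) = 3.
The system is consistent.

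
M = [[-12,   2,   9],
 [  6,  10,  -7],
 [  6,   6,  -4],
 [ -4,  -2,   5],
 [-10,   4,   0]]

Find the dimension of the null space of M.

Row reduce to echelon form.
R2 ← R2 + (1/2)·R1: [0, 11, -5/2]
R3 ← R3 + (1/2)·R1: [0, 7, 1/2]
R4 ← R4 − (1/3)·R1: [0, -8/3, 2]
R5 ← R5 − (5/6)·R1: [0, 7/3, -15/2]
R3 ← R3 − (7/11)·R2: [0, 0, 23/11]
R4 ← R4 + (8/33)·R2: [0, 0, 46/33]
R5 ← R5 − (7/33)·R2: [0, 0, -230/33]
R4 ← R4 − (2/3)·R3: [0, 0, 0]
R5 ← R5 + (10/3)·R3: [0, 0, 0]
3 nonzero rows, so rank(M) = 3.
M has 3 columns; by rank–nullity, nullity = 3 − 3 = 0.

0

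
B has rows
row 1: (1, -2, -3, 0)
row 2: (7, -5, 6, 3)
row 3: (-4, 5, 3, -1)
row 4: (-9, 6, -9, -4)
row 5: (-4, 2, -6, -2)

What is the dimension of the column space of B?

Row reduce to echelon form.
R2 ← R2 − (7)·R1: [0, 9, 27, 3]
R3 ← R3 + (4)·R1: [0, -3, -9, -1]
R4 ← R4 + (9)·R1: [0, -12, -36, -4]
R5 ← R5 + (4)·R1: [0, -6, -18, -2]
R3 ← R3 + (1/3)·R2: [0, 0, 0, 0]
R4 ← R4 + (4/3)·R2: [0, 0, 0, 0]
R5 ← R5 + (2/3)·R2: [0, 0, 0, 0]
Echelon form has 2 nonzero rows, so rank(B) = 2.
The column space has dimension equal to the rank: 2.

2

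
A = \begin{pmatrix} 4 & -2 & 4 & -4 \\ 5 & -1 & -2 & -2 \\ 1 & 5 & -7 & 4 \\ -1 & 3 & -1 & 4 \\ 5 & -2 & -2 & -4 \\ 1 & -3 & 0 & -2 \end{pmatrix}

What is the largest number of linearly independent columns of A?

4

Row reduce to echelon form.
R2 ← R2 − (5/4)·R1: [0, 3/2, -7, 3]
R3 ← R3 − (1/4)·R1: [0, 11/2, -8, 5]
R4 ← R4 + (1/4)·R1: [0, 5/2, 0, 3]
R5 ← R5 − (5/4)·R1: [0, 1/2, -7, 1]
R6 ← R6 − (1/4)·R1: [0, -5/2, -1, -1]
R3 ← R3 − (11/3)·R2: [0, 0, 53/3, -6]
R4 ← R4 − (5/3)·R2: [0, 0, 35/3, -2]
R5 ← R5 − (1/3)·R2: [0, 0, -14/3, 0]
R6 ← R6 + (5/3)·R2: [0, 0, -38/3, 4]
R4 ← R4 − (35/53)·R3: [0, 0, 0, 104/53]
R5 ← R5 + (14/53)·R3: [0, 0, 0, -84/53]
R6 ← R6 + (38/53)·R3: [0, 0, 0, -16/53]
R5 ← R5 + (21/26)·R4: [0, 0, 0, 0]
R6 ← R6 + (2/13)·R4: [0, 0, 0, 0]
Echelon form has 4 nonzero rows, so rank(A) = 4.
The rank gives the maximum number of linearly independent columns: 4.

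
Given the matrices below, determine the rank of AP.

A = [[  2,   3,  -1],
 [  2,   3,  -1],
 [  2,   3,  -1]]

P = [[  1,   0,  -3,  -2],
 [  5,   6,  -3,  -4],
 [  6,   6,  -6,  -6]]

First compute AP:
[[ 11,  12,  -9, -10],
 [ 11,  12,  -9, -10],
 [ 11,  12,  -9, -10]]
Now row reduce the product.
R2 ← R2 − R1: [0, 0, 0, 0]
R3 ← R3 − R1: [0, 0, 0, 0]
1 nonzero row, so rank(AP) = 1.

1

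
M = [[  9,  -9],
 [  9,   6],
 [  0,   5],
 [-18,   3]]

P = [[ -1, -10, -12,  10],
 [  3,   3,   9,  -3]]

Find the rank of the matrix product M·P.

2

First compute MP:
[[-36, -117, -189, 117],
 [  9, -72, -54,  72],
 [ 15,  15,  45, -15],
 [ 27, 189, 243, -189]]
Now row reduce the product.
R2 ← R2 + (1/4)·R1: [0, -405/4, -405/4, 405/4]
R3 ← R3 + (5/12)·R1: [0, -135/4, -135/4, 135/4]
R4 ← R4 + (3/4)·R1: [0, 405/4, 405/4, -405/4]
R3 ← R3 − (1/3)·R2: [0, 0, 0, 0]
R4 ← R4 + R2: [0, 0, 0, 0]
2 nonzero rows, so rank(MP) = 2.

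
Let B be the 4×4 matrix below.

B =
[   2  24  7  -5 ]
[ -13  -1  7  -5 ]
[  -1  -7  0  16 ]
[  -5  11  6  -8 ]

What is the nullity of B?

0

Row reduce to echelon form.
R2 ← R2 + (13/2)·R1: [0, 155, 105/2, -75/2]
R3 ← R3 + (1/2)·R1: [0, 5, 7/2, 27/2]
R4 ← R4 + (5/2)·R1: [0, 71, 47/2, -41/2]
R3 ← R3 − (1/31)·R2: [0, 0, 56/31, 456/31]
R4 ← R4 − (71/155)·R2: [0, 0, -17/31, -103/31]
R4 ← R4 + (17/56)·R3: [0, 0, 0, 8/7]
4 nonzero rows, so rank(B) = 4.
B has 4 columns; by rank–nullity, nullity = 4 − 4 = 0.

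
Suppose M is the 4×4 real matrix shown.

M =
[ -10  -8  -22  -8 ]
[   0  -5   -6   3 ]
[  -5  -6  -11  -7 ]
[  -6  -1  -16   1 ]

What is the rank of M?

4

Row reduce to echelon form.
R3 ← R3 − (1/2)·R1: [0, -2, 0, -3]
R4 ← R4 − (3/5)·R1: [0, 19/5, -14/5, 29/5]
R3 ← R3 − (2/5)·R2: [0, 0, 12/5, -21/5]
R4 ← R4 + (19/25)·R2: [0, 0, -184/25, 202/25]
R4 ← R4 + (46/15)·R3: [0, 0, 0, -24/5]
Echelon form has 4 nonzero rows, so rank(M) = 4.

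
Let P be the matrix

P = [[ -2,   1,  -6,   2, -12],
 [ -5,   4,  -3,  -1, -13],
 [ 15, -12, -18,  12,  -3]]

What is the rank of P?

Row reduce to echelon form.
R2 ← R2 − (5/2)·R1: [0, 3/2, 12, -6, 17]
R3 ← R3 + (15/2)·R1: [0, -9/2, -63, 27, -93]
R3 ← R3 + (3)·R2: [0, 0, -27, 9, -42]
Echelon form has 3 nonzero rows, so rank(P) = 3.

3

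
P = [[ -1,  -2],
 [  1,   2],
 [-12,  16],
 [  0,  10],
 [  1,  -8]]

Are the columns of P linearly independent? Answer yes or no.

yes

Row reduce P to echelon form.
R2 ← R2 + R1: [0, 0]
R3 ← R3 − (12)·R1: [0, 40]
R5 ← R5 + R1: [0, -10]
Swap R2 ↔ R3
R4 ← R4 − (1/4)·R2: [0, 0]
R5 ← R5 + (1/4)·R2: [0, 0]
2 pivots among 2 columns.
Every column is a pivot column, so the columns are linearly independent.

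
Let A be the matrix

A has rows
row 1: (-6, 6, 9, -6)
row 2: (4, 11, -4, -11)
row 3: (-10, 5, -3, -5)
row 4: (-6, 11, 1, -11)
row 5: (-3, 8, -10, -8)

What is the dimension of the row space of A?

3

Row reduce to echelon form.
R2 ← R2 + (2/3)·R1: [0, 15, 2, -15]
R3 ← R3 − (5/3)·R1: [0, -5, -18, 5]
R4 ← R4 − R1: [0, 5, -8, -5]
R5 ← R5 − (1/2)·R1: [0, 5, -29/2, -5]
R3 ← R3 + (1/3)·R2: [0, 0, -52/3, 0]
R4 ← R4 − (1/3)·R2: [0, 0, -26/3, 0]
R5 ← R5 − (1/3)·R2: [0, 0, -91/6, 0]
R4 ← R4 − (1/2)·R3: [0, 0, 0, 0]
R5 ← R5 − (7/8)·R3: [0, 0, 0, 0]
Echelon form has 3 nonzero rows, so rank(A) = 3.
The row space has dimension equal to the rank: 3.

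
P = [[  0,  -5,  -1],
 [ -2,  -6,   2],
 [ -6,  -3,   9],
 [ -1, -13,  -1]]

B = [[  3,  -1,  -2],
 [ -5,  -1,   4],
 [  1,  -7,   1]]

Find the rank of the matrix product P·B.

2

First compute PB:
[[ 24,  12, -21],
 [ 26,  -6, -18],
 [  6, -54,   9],
 [ 61,  21, -51]]
Now row reduce the product.
R2 ← R2 − (13/12)·R1: [0, -19, 19/4]
R3 ← R3 − (1/4)·R1: [0, -57, 57/4]
R4 ← R4 − (61/24)·R1: [0, -19/2, 19/8]
R3 ← R3 − (3)·R2: [0, 0, 0]
R4 ← R4 − (1/2)·R2: [0, 0, 0]
2 nonzero rows, so rank(PB) = 2.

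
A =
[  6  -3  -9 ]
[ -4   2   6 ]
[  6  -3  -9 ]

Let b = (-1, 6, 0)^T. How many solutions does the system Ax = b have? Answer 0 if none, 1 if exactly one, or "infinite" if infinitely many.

Row reduce the augmented matrix [A | b].
R2 ← R2 + (2/3)·R1: [0, 0, 0, 16/3]
R3 ← R3 − R1: [0, 0, 0, 1]
R3 ← R3 − (3/16)·R2: [0, 0, 0, 0]
The echelon form has 2 nonzero rows; the last pivot sits in the augmented column, so rank(A) = 1 but rank([A|b]) = 2.
Since the ranks differ, the system is inconsistent.
It has no solutions.

0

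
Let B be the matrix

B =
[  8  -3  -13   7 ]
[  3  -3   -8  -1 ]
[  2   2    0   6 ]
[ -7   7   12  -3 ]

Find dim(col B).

Row reduce to echelon form.
R2 ← R2 − (3/8)·R1: [0, -15/8, -25/8, -29/8]
R3 ← R3 − (1/4)·R1: [0, 11/4, 13/4, 17/4]
R4 ← R4 + (7/8)·R1: [0, 35/8, 5/8, 25/8]
R3 ← R3 + (22/15)·R2: [0, 0, -4/3, -16/15]
R4 ← R4 + (7/3)·R2: [0, 0, -20/3, -16/3]
R4 ← R4 − (5)·R3: [0, 0, 0, 0]
Echelon form has 3 nonzero rows, so rank(B) = 3.
The column space has dimension equal to the rank: 3.

3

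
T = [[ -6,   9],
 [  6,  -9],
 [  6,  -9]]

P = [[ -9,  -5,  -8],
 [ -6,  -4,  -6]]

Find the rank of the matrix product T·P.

First compute TP:
[[  0,  -6,  -6],
 [  0,   6,   6],
 [  0,   6,   6]]
Now row reduce the product.
R2 ← R2 + R1: [0, 0, 0]
R3 ← R3 + R1: [0, 0, 0]
1 nonzero row, so rank(TP) = 1.

1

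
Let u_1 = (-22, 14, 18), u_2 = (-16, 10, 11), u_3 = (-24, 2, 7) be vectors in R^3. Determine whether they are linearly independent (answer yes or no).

Form the matrix with these vectors as rows and row reduce.
R2 ← R2 − (8/11)·R1: [0, -2/11, -23/11]
R3 ← R3 − (12/11)·R1: [0, -146/11, -139/11]
R3 ← R3 − (73)·R2: [0, 0, 140]
3 nonzero rows, so the 3 vectors span a space of dimension 3.
Since 3 = 3, the vectors are linearly independent.

yes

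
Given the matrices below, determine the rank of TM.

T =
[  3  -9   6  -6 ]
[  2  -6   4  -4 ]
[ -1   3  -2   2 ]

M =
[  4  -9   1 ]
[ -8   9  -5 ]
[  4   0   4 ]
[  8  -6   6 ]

First compute TM:
[[ 60, -72,  36],
 [ 40, -48,  24],
 [-20,  24, -12]]
Now row reduce the product.
R2 ← R2 − (2/3)·R1: [0, 0, 0]
R3 ← R3 + (1/3)·R1: [0, 0, 0]
1 nonzero row, so rank(TM) = 1.

1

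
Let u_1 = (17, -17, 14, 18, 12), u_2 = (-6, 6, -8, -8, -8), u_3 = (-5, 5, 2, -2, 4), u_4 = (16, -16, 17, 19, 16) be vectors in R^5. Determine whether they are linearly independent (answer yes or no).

Form the matrix with these vectors as rows and row reduce.
R2 ← R2 + (6/17)·R1: [0, 0, -52/17, -28/17, -64/17]
R3 ← R3 + (5/17)·R1: [0, 0, 104/17, 56/17, 128/17]
R4 ← R4 − (16/17)·R1: [0, 0, 65/17, 35/17, 80/17]
R3 ← R3 + (2)·R2: [0, 0, 0, 0, 0]
R4 ← R4 + (5/4)·R2: [0, 0, 0, 0, 0]
2 nonzero rows, so the 4 vectors span a space of dimension 2.
Since 2 < 4, the vectors are linearly dependent.

no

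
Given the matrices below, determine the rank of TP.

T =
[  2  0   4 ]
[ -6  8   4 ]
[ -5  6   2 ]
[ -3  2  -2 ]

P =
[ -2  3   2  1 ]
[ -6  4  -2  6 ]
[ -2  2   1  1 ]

2

First compute TP:
[[-12,  14,   8,   6],
 [-44,  22, -24,  46],
 [-30,  13, -20,  33],
 [ -2,  -5, -12,   7]]
Now row reduce the product.
R2 ← R2 − (11/3)·R1: [0, -88/3, -160/3, 24]
R3 ← R3 − (5/2)·R1: [0, -22, -40, 18]
R4 ← R4 − (1/6)·R1: [0, -22/3, -40/3, 6]
R3 ← R3 − (3/4)·R2: [0, 0, 0, 0]
R4 ← R4 − (1/4)·R2: [0, 0, 0, 0]
2 nonzero rows, so rank(TP) = 2.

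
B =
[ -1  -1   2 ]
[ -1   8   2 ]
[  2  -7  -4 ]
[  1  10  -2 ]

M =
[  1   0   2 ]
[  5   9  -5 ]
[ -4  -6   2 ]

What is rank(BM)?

First compute BM:
[[-14, -21,   7],
 [ 31,  60, -38],
 [-17, -39,  31],
 [ 59, 102, -52]]
Now row reduce the product.
R2 ← R2 + (31/14)·R1: [0, 27/2, -45/2]
R3 ← R3 − (17/14)·R1: [0, -27/2, 45/2]
R4 ← R4 + (59/14)·R1: [0, 27/2, -45/2]
R3 ← R3 + R2: [0, 0, 0]
R4 ← R4 − R2: [0, 0, 0]
2 nonzero rows, so rank(BM) = 2.

2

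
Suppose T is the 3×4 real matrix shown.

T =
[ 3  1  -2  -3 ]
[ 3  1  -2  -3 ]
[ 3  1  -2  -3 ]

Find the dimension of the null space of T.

Row reduce to echelon form.
R2 ← R2 − R1: [0, 0, 0, 0]
R3 ← R3 − R1: [0, 0, 0, 0]
1 nonzero row, so rank(T) = 1.
T has 4 columns; by rank–nullity, nullity = 4 − 1 = 3.

3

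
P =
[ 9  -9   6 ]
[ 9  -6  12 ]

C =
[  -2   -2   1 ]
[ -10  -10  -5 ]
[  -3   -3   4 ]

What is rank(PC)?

2

First compute PC:
[[ 54,  54,  78],
 [  6,   6,  87]]
Now row reduce the product.
R2 ← R2 − (1/9)·R1: [0, 0, 235/3]
2 nonzero rows, so rank(PC) = 2.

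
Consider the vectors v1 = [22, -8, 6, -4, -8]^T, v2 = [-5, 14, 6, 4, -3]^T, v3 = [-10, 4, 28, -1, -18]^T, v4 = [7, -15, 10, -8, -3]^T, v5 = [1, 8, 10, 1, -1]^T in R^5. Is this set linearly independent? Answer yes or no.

Form the matrix with these vectors as rows and row reduce.
R2 ← R2 + (5/22)·R1: [0, 134/11, 81/11, 34/11, -53/11]
R3 ← R3 + (5/11)·R1: [0, 4/11, 338/11, -31/11, -238/11]
R4 ← R4 − (7/22)·R1: [0, -137/11, 89/11, -74/11, -5/11]
R5 ← R5 − (1/22)·R1: [0, 92/11, 107/11, 13/11, -7/11]
R3 ← R3 − (2/67)·R2: [0, 0, 2044/67, -195/67, -1440/67]
R4 ← R4 + (137/134)·R2: [0, 0, 2093/134, -239/67, -721/134]
R5 ← R5 − (46/67)·R2: [0, 0, 313/67, -63/67, 179/67]
R4 ← R4 − (299/584)·R3: [0, 0, 0, -1213/584, 821/146]
R5 ← R5 − (313/2044)·R3: [0, 0, 0, -1011/2044, 3047/511]
R5 ← R5 − (2022/8491)·R4: [0, 0, 0, 0, 39260/8491]
5 nonzero rows, so the 5 vectors span a space of dimension 5.
Since 5 = 5, the vectors are linearly independent.

yes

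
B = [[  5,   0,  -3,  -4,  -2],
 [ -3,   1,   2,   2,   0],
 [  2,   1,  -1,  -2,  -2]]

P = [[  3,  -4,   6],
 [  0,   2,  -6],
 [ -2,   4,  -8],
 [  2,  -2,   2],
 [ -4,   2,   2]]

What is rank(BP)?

First compute BP:
[[ 21, -28,  42],
 [ -9,  18, -36],
 [ 12, -10,   6]]
Now row reduce the product.
R2 ← R2 + (3/7)·R1: [0, 6, -18]
R3 ← R3 − (4/7)·R1: [0, 6, -18]
R3 ← R3 − R2: [0, 0, 0]
2 nonzero rows, so rank(BP) = 2.

2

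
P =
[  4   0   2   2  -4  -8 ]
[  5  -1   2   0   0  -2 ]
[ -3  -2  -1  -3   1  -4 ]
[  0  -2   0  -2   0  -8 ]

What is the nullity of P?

2

Row reduce to echelon form.
R2 ← R2 − (5/4)·R1: [0, -1, -1/2, -5/2, 5, 8]
R3 ← R3 + (3/4)·R1: [0, -2, 1/2, -3/2, -2, -10]
R3 ← R3 − (2)·R2: [0, 0, 3/2, 7/2, -12, -26]
R4 ← R4 − (2)·R2: [0, 0, 1, 3, -10, -24]
R4 ← R4 − (2/3)·R3: [0, 0, 0, 2/3, -2, -20/3]
4 nonzero rows, so rank(P) = 4.
P has 6 columns; by rank–nullity, nullity = 6 − 4 = 2.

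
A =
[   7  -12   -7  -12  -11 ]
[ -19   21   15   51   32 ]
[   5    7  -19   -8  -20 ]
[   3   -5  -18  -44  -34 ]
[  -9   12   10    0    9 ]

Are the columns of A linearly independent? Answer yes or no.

no

Row reduce A to echelon form.
R2 ← R2 + (19/7)·R1: [0, -81/7, -4, 129/7, 15/7]
R3 ← R3 − (5/7)·R1: [0, 109/7, -14, 4/7, -85/7]
R4 ← R4 − (3/7)·R1: [0, 1/7, -15, -272/7, -205/7]
R5 ← R5 + (9/7)·R1: [0, -24/7, 1, -108/7, -36/7]
R3 ← R3 + (109/81)·R2: [0, 0, -1570/81, 685/27, -250/27]
R4 ← R4 + (1/81)·R2: [0, 0, -1219/81, -1043/27, -790/27]
R5 ← R5 − (8/27)·R2: [0, 0, 59/27, -188/9, -52/9]
R4 ← R4 − (1219/1570)·R3: [0, 0, 0, -18315/314, -3465/157]
R5 ← R5 + (177/1570)·R3: [0, 0, 0, -5661/314, -1071/157]
R5 ← R5 − (17/55)·R4: [0, 0, 0, 0, 0]
4 pivots among 5 columns.
Only 4 < 5 pivot columns, so the columns are linearly dependent.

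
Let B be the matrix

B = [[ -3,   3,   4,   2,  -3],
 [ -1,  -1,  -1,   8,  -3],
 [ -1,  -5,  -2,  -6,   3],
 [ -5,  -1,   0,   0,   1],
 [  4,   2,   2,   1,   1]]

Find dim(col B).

Row reduce to echelon form.
R2 ← R2 − (1/3)·R1: [0, -2, -7/3, 22/3, -2]
R3 ← R3 − (1/3)·R1: [0, -6, -10/3, -20/3, 4]
R4 ← R4 − (5/3)·R1: [0, -6, -20/3, -10/3, 6]
R5 ← R5 + (4/3)·R1: [0, 6, 22/3, 11/3, -3]
R3 ← R3 − (3)·R2: [0, 0, 11/3, -86/3, 10]
R4 ← R4 − (3)·R2: [0, 0, 1/3, -76/3, 12]
R5 ← R5 + (3)·R2: [0, 0, 1/3, 77/3, -9]
R4 ← R4 − (1/11)·R3: [0, 0, 0, -250/11, 122/11]
R5 ← R5 − (1/11)·R3: [0, 0, 0, 311/11, -109/11]
R5 ← R5 + (311/250)·R4: [0, 0, 0, 0, 486/125]
Echelon form has 5 nonzero rows, so rank(B) = 5.
The column space has dimension equal to the rank: 5.

5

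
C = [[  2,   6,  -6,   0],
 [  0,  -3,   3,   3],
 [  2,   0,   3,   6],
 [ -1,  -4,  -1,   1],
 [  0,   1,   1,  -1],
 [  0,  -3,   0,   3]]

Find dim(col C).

3

Row reduce to echelon form.
R3 ← R3 − R1: [0, -6, 9, 6]
R4 ← R4 + (1/2)·R1: [0, -1, -4, 1]
R3 ← R3 − (2)·R2: [0, 0, 3, 0]
R4 ← R4 − (1/3)·R2: [0, 0, -5, 0]
R5 ← R5 + (1/3)·R2: [0, 0, 2, 0]
R6 ← R6 − R2: [0, 0, -3, 0]
R4 ← R4 + (5/3)·R3: [0, 0, 0, 0]
R5 ← R5 − (2/3)·R3: [0, 0, 0, 0]
R6 ← R6 + R3: [0, 0, 0, 0]
Echelon form has 3 nonzero rows, so rank(C) = 3.
The column space has dimension equal to the rank: 3.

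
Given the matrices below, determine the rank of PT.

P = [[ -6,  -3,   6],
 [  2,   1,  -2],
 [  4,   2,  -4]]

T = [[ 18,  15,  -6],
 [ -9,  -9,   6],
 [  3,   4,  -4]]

First compute PT:
[[-63, -39,  -6],
 [ 21,  13,   2],
 [ 42,  26,   4]]
Now row reduce the product.
R2 ← R2 + (1/3)·R1: [0, 0, 0]
R3 ← R3 + (2/3)·R1: [0, 0, 0]
1 nonzero row, so rank(PT) = 1.

1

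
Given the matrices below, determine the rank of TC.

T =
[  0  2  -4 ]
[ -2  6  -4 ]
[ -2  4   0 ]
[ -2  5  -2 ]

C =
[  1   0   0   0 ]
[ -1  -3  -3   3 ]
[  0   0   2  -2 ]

2

First compute TC:
[[ -2,  -6, -14,  14],
 [ -8, -18, -26,  26],
 [ -6, -12, -12,  12],
 [ -7, -15, -19,  19]]
Now row reduce the product.
R2 ← R2 − (4)·R1: [0, 6, 30, -30]
R3 ← R3 − (3)·R1: [0, 6, 30, -30]
R4 ← R4 − (7/2)·R1: [0, 6, 30, -30]
R3 ← R3 − R2: [0, 0, 0, 0]
R4 ← R4 − R2: [0, 0, 0, 0]
2 nonzero rows, so rank(TC) = 2.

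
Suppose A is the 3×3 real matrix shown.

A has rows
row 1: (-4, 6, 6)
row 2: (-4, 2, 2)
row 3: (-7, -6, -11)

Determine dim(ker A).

Row reduce to echelon form.
R2 ← R2 − R1: [0, -4, -4]
R3 ← R3 − (7/4)·R1: [0, -33/2, -43/2]
R3 ← R3 − (33/8)·R2: [0, 0, -5]
3 nonzero rows, so rank(A) = 3.
A has 3 columns; by rank–nullity, nullity = 3 − 3 = 0.

0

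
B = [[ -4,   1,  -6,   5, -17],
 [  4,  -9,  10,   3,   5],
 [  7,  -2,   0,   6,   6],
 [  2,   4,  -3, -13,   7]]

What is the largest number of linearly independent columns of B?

4

Row reduce to echelon form.
R2 ← R2 + R1: [0, -8, 4, 8, -12]
R3 ← R3 + (7/4)·R1: [0, -1/4, -21/2, 59/4, -95/4]
R4 ← R4 + (1/2)·R1: [0, 9/2, -6, -21/2, -3/2]
R3 ← R3 − (1/32)·R2: [0, 0, -85/8, 29/2, -187/8]
R4 ← R4 + (9/16)·R2: [0, 0, -15/4, -6, -33/4]
R4 ← R4 − (6/17)·R3: [0, 0, 0, -189/17, 0]
Echelon form has 4 nonzero rows, so rank(B) = 4.
The rank gives the maximum number of linearly independent columns: 4.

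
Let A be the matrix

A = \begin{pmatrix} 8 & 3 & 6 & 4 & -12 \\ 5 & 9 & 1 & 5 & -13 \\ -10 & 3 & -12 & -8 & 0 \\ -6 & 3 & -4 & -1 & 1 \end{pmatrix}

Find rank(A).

4

Row reduce to echelon form.
R2 ← R2 − (5/8)·R1: [0, 57/8, -11/4, 5/2, -11/2]
R3 ← R3 + (5/4)·R1: [0, 27/4, -9/2, -3, -15]
R4 ← R4 + (3/4)·R1: [0, 21/4, 1/2, 2, -8]
R3 ← R3 − (18/19)·R2: [0, 0, -36/19, -102/19, -186/19]
R4 ← R4 − (14/19)·R2: [0, 0, 48/19, 3/19, -75/19]
R4 ← R4 + (4/3)·R3: [0, 0, 0, -7, -17]
Echelon form has 4 nonzero rows, so rank(A) = 4.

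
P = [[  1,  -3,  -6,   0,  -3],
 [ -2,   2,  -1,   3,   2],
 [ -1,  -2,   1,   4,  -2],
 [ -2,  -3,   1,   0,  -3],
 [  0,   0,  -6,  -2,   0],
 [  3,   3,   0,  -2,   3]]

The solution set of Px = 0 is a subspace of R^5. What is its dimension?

1

Row reduce to echelon form.
R2 ← R2 + (2)·R1: [0, -4, -13, 3, -4]
R3 ← R3 + R1: [0, -5, -5, 4, -5]
R4 ← R4 + (2)·R1: [0, -9, -11, 0, -9]
R6 ← R6 − (3)·R1: [0, 12, 18, -2, 12]
R3 ← R3 − (5/4)·R2: [0, 0, 45/4, 1/4, 0]
R4 ← R4 − (9/4)·R2: [0, 0, 73/4, -27/4, 0]
R6 ← R6 + (3)·R2: [0, 0, -21, 7, 0]
R4 ← R4 − (73/45)·R3: [0, 0, 0, -322/45, 0]
R5 ← R5 + (8/15)·R3: [0, 0, 0, -28/15, 0]
R6 ← R6 + (28/15)·R3: [0, 0, 0, 112/15, 0]
R5 ← R5 − (6/23)·R4: [0, 0, 0, 0, 0]
R6 ← R6 + (24/23)·R4: [0, 0, 0, 0, 0]
4 nonzero rows, so rank(P) = 4.
P has 5 columns; by rank–nullity, nullity = 5 − 4 = 1.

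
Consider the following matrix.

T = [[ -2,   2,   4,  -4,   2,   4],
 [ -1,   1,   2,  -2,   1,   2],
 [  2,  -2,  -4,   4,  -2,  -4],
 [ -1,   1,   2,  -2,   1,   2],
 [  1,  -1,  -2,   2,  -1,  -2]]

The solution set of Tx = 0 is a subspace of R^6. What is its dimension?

5

Row reduce to echelon form.
R2 ← R2 − (1/2)·R1: [0, 0, 0, 0, 0, 0]
R3 ← R3 + R1: [0, 0, 0, 0, 0, 0]
R4 ← R4 − (1/2)·R1: [0, 0, 0, 0, 0, 0]
R5 ← R5 + (1/2)·R1: [0, 0, 0, 0, 0, 0]
1 nonzero row, so rank(T) = 1.
T has 6 columns; by rank–nullity, nullity = 6 − 1 = 5.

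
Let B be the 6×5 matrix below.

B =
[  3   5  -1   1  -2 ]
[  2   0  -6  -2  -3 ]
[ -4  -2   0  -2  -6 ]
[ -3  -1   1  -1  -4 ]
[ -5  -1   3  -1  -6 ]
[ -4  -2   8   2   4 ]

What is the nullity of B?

Row reduce to echelon form.
R2 ← R2 − (2/3)·R1: [0, -10/3, -16/3, -8/3, -5/3]
R3 ← R3 + (4/3)·R1: [0, 14/3, -4/3, -2/3, -26/3]
R4 ← R4 + R1: [0, 4, 0, 0, -6]
R5 ← R5 + (5/3)·R1: [0, 22/3, 4/3, 2/3, -28/3]
R6 ← R6 + (4/3)·R1: [0, 14/3, 20/3, 10/3, 4/3]
R3 ← R3 + (7/5)·R2: [0, 0, -44/5, -22/5, -11]
R4 ← R4 + (6/5)·R2: [0, 0, -32/5, -16/5, -8]
R5 ← R5 + (11/5)·R2: [0, 0, -52/5, -26/5, -13]
R6 ← R6 + (7/5)·R2: [0, 0, -4/5, -2/5, -1]
R4 ← R4 − (8/11)·R3: [0, 0, 0, 0, 0]
R5 ← R5 − (13/11)·R3: [0, 0, 0, 0, 0]
R6 ← R6 − (1/11)·R3: [0, 0, 0, 0, 0]
3 nonzero rows, so rank(B) = 3.
B has 5 columns; by rank–nullity, nullity = 5 − 3 = 2.

2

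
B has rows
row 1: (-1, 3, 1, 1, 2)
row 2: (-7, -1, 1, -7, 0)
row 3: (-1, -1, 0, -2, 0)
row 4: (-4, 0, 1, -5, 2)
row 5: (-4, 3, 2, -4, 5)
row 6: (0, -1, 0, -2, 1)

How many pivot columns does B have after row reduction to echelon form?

Row reduce to echelon form.
R2 ← R2 − (7)·R1: [0, -22, -6, -14, -14]
R3 ← R3 − R1: [0, -4, -1, -3, -2]
R4 ← R4 − (4)·R1: [0, -12, -3, -9, -6]
R5 ← R5 − (4)·R1: [0, -9, -2, -8, -3]
R3 ← R3 − (2/11)·R2: [0, 0, 1/11, -5/11, 6/11]
R4 ← R4 − (6/11)·R2: [0, 0, 3/11, -15/11, 18/11]
R5 ← R5 − (9/22)·R2: [0, 0, 5/11, -25/11, 30/11]
R6 ← R6 − (1/22)·R2: [0, 0, 3/11, -15/11, 18/11]
R4 ← R4 − (3)·R3: [0, 0, 0, 0, 0]
R5 ← R5 − (5)·R3: [0, 0, 0, 0, 0]
R6 ← R6 − (3)·R3: [0, 0, 0, 0, 0]
Echelon form has 3 nonzero rows, so rank(B) = 3.
Each nonzero row contributes one pivot column: 3 pivot columns.

3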